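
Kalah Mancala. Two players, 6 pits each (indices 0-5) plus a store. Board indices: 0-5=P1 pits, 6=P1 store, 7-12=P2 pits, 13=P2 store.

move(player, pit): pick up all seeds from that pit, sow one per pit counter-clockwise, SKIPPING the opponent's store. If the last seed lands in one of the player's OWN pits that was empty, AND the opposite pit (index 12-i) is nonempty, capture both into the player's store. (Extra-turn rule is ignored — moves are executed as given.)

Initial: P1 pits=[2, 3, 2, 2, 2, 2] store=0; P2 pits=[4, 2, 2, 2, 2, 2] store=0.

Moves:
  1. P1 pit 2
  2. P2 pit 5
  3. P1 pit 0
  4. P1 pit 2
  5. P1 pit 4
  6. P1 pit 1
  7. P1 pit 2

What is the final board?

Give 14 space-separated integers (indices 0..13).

Move 1: P1 pit2 -> P1=[2,3,0,3,3,2](0) P2=[4,2,2,2,2,2](0)
Move 2: P2 pit5 -> P1=[3,3,0,3,3,2](0) P2=[4,2,2,2,2,0](1)
Move 3: P1 pit0 -> P1=[0,4,1,4,3,2](0) P2=[4,2,2,2,2,0](1)
Move 4: P1 pit2 -> P1=[0,4,0,5,3,2](0) P2=[4,2,2,2,2,0](1)
Move 5: P1 pit4 -> P1=[0,4,0,5,0,3](1) P2=[5,2,2,2,2,0](1)
Move 6: P1 pit1 -> P1=[0,0,1,6,1,4](1) P2=[5,2,2,2,2,0](1)
Move 7: P1 pit2 -> P1=[0,0,0,7,1,4](1) P2=[5,2,2,2,2,0](1)

Answer: 0 0 0 7 1 4 1 5 2 2 2 2 0 1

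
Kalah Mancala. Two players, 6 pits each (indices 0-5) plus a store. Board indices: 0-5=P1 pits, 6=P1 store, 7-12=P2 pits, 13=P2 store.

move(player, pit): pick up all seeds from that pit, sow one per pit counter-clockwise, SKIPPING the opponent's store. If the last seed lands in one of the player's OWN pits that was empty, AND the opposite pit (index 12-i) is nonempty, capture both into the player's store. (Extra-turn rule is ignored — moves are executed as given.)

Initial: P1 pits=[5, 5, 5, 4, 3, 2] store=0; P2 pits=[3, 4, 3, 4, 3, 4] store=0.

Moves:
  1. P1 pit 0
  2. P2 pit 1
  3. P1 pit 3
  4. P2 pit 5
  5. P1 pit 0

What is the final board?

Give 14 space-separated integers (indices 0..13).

Answer: 0 8 7 1 5 4 1 4 1 4 5 4 0 1

Derivation:
Move 1: P1 pit0 -> P1=[0,6,6,5,4,3](0) P2=[3,4,3,4,3,4](0)
Move 2: P2 pit1 -> P1=[0,6,6,5,4,3](0) P2=[3,0,4,5,4,5](0)
Move 3: P1 pit3 -> P1=[0,6,6,0,5,4](1) P2=[4,1,4,5,4,5](0)
Move 4: P2 pit5 -> P1=[1,7,7,1,5,4](1) P2=[4,1,4,5,4,0](1)
Move 5: P1 pit0 -> P1=[0,8,7,1,5,4](1) P2=[4,1,4,5,4,0](1)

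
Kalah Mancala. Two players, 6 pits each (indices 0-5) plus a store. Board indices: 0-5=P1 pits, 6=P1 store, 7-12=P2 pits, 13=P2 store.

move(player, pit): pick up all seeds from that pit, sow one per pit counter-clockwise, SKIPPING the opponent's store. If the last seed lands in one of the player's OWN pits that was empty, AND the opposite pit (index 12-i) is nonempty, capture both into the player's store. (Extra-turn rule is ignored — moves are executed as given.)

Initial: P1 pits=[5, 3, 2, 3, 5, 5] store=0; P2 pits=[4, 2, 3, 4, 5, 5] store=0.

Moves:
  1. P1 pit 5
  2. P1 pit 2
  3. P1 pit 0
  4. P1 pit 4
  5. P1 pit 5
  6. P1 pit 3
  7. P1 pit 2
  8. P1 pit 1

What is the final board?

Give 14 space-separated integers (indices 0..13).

Move 1: P1 pit5 -> P1=[5,3,2,3,5,0](1) P2=[5,3,4,5,5,5](0)
Move 2: P1 pit2 -> P1=[5,3,0,4,6,0](1) P2=[5,3,4,5,5,5](0)
Move 3: P1 pit0 -> P1=[0,4,1,5,7,0](7) P2=[0,3,4,5,5,5](0)
Move 4: P1 pit4 -> P1=[0,4,1,5,0,1](8) P2=[1,4,5,6,6,5](0)
Move 5: P1 pit5 -> P1=[0,4,1,5,0,0](9) P2=[1,4,5,6,6,5](0)
Move 6: P1 pit3 -> P1=[0,4,1,0,1,1](10) P2=[2,5,5,6,6,5](0)
Move 7: P1 pit2 -> P1=[0,4,0,0,1,1](16) P2=[2,5,0,6,6,5](0)
Move 8: P1 pit1 -> P1=[0,0,1,1,2,2](16) P2=[2,5,0,6,6,5](0)

Answer: 0 0 1 1 2 2 16 2 5 0 6 6 5 0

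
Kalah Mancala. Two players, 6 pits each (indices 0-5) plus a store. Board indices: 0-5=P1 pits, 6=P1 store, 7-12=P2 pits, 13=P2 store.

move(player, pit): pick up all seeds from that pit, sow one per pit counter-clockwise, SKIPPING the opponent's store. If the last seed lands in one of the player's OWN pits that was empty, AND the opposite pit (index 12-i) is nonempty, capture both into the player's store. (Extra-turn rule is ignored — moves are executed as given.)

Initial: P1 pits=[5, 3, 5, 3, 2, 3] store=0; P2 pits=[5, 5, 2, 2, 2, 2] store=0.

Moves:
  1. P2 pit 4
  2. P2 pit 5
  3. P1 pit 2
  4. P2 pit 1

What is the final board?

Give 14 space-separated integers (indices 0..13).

Answer: 6 4 0 4 3 4 1 6 0 3 3 1 1 3

Derivation:
Move 1: P2 pit4 -> P1=[5,3,5,3,2,3](0) P2=[5,5,2,2,0,3](1)
Move 2: P2 pit5 -> P1=[6,4,5,3,2,3](0) P2=[5,5,2,2,0,0](2)
Move 3: P1 pit2 -> P1=[6,4,0,4,3,4](1) P2=[6,5,2,2,0,0](2)
Move 4: P2 pit1 -> P1=[6,4,0,4,3,4](1) P2=[6,0,3,3,1,1](3)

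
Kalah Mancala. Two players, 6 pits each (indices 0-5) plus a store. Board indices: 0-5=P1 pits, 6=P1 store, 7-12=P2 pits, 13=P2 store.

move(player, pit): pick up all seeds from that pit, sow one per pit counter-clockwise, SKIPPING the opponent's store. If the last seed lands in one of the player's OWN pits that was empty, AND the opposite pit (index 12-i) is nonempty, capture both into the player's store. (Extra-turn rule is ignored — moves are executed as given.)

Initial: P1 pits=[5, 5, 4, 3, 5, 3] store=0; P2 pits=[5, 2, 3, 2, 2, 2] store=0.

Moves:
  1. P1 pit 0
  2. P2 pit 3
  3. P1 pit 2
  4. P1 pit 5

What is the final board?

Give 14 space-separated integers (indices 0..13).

Move 1: P1 pit0 -> P1=[0,6,5,4,6,4](0) P2=[5,2,3,2,2,2](0)
Move 2: P2 pit3 -> P1=[0,6,5,4,6,4](0) P2=[5,2,3,0,3,3](0)
Move 3: P1 pit2 -> P1=[0,6,0,5,7,5](1) P2=[6,2,3,0,3,3](0)
Move 4: P1 pit5 -> P1=[0,6,0,5,7,0](2) P2=[7,3,4,1,3,3](0)

Answer: 0 6 0 5 7 0 2 7 3 4 1 3 3 0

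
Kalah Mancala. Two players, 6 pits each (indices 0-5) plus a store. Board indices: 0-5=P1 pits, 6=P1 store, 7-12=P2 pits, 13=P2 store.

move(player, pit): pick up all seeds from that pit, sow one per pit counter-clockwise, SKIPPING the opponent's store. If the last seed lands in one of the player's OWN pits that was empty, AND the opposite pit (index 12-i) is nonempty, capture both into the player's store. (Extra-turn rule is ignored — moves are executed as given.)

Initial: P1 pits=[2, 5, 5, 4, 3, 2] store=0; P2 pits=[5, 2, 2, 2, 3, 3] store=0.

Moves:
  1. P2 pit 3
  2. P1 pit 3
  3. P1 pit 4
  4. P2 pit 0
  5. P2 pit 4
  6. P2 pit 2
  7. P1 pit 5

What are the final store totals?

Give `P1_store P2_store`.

Move 1: P2 pit3 -> P1=[2,5,5,4,3,2](0) P2=[5,2,2,0,4,4](0)
Move 2: P1 pit3 -> P1=[2,5,5,0,4,3](1) P2=[6,2,2,0,4,4](0)
Move 3: P1 pit4 -> P1=[2,5,5,0,0,4](2) P2=[7,3,2,0,4,4](0)
Move 4: P2 pit0 -> P1=[3,5,5,0,0,4](2) P2=[0,4,3,1,5,5](1)
Move 5: P2 pit4 -> P1=[4,6,6,0,0,4](2) P2=[0,4,3,1,0,6](2)
Move 6: P2 pit2 -> P1=[4,6,6,0,0,4](2) P2=[0,4,0,2,1,7](2)
Move 7: P1 pit5 -> P1=[4,6,6,0,0,0](3) P2=[1,5,1,2,1,7](2)

Answer: 3 2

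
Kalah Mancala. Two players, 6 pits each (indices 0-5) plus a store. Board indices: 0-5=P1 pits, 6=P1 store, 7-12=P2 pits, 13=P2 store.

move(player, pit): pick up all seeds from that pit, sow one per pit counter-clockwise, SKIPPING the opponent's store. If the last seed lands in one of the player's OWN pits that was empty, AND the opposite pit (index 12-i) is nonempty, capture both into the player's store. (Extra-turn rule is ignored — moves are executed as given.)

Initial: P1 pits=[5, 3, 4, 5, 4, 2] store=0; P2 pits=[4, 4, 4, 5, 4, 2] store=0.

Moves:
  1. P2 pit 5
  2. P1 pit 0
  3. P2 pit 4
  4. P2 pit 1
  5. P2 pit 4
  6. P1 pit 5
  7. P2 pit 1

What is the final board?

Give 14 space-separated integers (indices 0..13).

Answer: 1 5 5 6 5 0 2 5 0 6 6 0 3 2

Derivation:
Move 1: P2 pit5 -> P1=[6,3,4,5,4,2](0) P2=[4,4,4,5,4,0](1)
Move 2: P1 pit0 -> P1=[0,4,5,6,5,3](1) P2=[4,4,4,5,4,0](1)
Move 3: P2 pit4 -> P1=[1,5,5,6,5,3](1) P2=[4,4,4,5,0,1](2)
Move 4: P2 pit1 -> P1=[1,5,5,6,5,3](1) P2=[4,0,5,6,1,2](2)
Move 5: P2 pit4 -> P1=[1,5,5,6,5,3](1) P2=[4,0,5,6,0,3](2)
Move 6: P1 pit5 -> P1=[1,5,5,6,5,0](2) P2=[5,1,5,6,0,3](2)
Move 7: P2 pit1 -> P1=[1,5,5,6,5,0](2) P2=[5,0,6,6,0,3](2)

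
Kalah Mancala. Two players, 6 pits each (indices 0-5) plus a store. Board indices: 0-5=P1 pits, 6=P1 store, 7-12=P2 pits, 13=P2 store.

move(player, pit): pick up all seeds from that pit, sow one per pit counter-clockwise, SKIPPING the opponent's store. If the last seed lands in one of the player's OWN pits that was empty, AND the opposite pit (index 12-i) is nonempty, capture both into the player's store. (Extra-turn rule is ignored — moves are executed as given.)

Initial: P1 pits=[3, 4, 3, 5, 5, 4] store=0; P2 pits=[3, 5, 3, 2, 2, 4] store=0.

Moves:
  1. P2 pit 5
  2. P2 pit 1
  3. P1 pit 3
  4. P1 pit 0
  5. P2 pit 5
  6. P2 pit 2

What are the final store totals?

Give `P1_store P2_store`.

Answer: 1 4

Derivation:
Move 1: P2 pit5 -> P1=[4,5,4,5,5,4](0) P2=[3,5,3,2,2,0](1)
Move 2: P2 pit1 -> P1=[4,5,4,5,5,4](0) P2=[3,0,4,3,3,1](2)
Move 3: P1 pit3 -> P1=[4,5,4,0,6,5](1) P2=[4,1,4,3,3,1](2)
Move 4: P1 pit0 -> P1=[0,6,5,1,7,5](1) P2=[4,1,4,3,3,1](2)
Move 5: P2 pit5 -> P1=[0,6,5,1,7,5](1) P2=[4,1,4,3,3,0](3)
Move 6: P2 pit2 -> P1=[0,6,5,1,7,5](1) P2=[4,1,0,4,4,1](4)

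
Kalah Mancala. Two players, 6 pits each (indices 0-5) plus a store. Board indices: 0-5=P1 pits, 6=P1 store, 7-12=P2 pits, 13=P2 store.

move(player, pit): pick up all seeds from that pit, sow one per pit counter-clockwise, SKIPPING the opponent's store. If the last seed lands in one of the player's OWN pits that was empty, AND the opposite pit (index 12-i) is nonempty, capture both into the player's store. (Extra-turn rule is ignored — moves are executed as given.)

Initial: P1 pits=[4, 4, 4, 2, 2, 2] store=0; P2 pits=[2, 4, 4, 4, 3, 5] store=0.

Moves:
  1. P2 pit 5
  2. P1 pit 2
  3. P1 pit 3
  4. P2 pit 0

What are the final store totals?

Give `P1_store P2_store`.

Move 1: P2 pit5 -> P1=[5,5,5,3,2,2](0) P2=[2,4,4,4,3,0](1)
Move 2: P1 pit2 -> P1=[5,5,0,4,3,3](1) P2=[3,4,4,4,3,0](1)
Move 3: P1 pit3 -> P1=[5,5,0,0,4,4](2) P2=[4,4,4,4,3,0](1)
Move 4: P2 pit0 -> P1=[5,5,0,0,4,4](2) P2=[0,5,5,5,4,0](1)

Answer: 2 1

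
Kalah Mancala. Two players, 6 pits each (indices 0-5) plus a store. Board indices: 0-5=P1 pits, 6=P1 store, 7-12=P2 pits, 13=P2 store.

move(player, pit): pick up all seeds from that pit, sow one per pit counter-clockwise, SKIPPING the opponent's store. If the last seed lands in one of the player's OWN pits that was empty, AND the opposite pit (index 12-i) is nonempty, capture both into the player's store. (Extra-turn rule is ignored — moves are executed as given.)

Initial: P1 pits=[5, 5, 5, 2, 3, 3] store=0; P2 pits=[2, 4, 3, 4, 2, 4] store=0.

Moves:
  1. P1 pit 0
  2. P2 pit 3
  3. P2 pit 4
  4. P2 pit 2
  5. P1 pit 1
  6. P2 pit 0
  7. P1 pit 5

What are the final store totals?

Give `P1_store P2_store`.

Move 1: P1 pit0 -> P1=[0,6,6,3,4,4](0) P2=[2,4,3,4,2,4](0)
Move 2: P2 pit3 -> P1=[1,6,6,3,4,4](0) P2=[2,4,3,0,3,5](1)
Move 3: P2 pit4 -> P1=[2,6,6,3,4,4](0) P2=[2,4,3,0,0,6](2)
Move 4: P2 pit2 -> P1=[2,6,6,3,4,4](0) P2=[2,4,0,1,1,7](2)
Move 5: P1 pit1 -> P1=[2,0,7,4,5,5](1) P2=[3,4,0,1,1,7](2)
Move 6: P2 pit0 -> P1=[2,0,7,4,5,5](1) P2=[0,5,1,2,1,7](2)
Move 7: P1 pit5 -> P1=[2,0,7,4,5,0](2) P2=[1,6,2,3,1,7](2)

Answer: 2 2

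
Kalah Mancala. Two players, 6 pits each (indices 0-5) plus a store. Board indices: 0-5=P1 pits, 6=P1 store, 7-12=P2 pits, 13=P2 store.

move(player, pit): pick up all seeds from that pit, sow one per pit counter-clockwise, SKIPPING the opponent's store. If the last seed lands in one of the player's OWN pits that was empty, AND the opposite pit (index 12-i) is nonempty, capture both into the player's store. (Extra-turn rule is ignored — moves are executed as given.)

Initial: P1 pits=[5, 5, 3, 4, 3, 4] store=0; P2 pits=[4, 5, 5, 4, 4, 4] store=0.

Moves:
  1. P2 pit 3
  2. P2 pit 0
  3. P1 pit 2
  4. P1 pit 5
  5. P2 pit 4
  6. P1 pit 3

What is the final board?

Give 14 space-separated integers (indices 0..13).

Answer: 7 6 1 0 5 1 2 2 8 8 2 0 6 2

Derivation:
Move 1: P2 pit3 -> P1=[6,5,3,4,3,4](0) P2=[4,5,5,0,5,5](1)
Move 2: P2 pit0 -> P1=[6,5,3,4,3,4](0) P2=[0,6,6,1,6,5](1)
Move 3: P1 pit2 -> P1=[6,5,0,5,4,5](0) P2=[0,6,6,1,6,5](1)
Move 4: P1 pit5 -> P1=[6,5,0,5,4,0](1) P2=[1,7,7,2,6,5](1)
Move 5: P2 pit4 -> P1=[7,6,1,6,4,0](1) P2=[1,7,7,2,0,6](2)
Move 6: P1 pit3 -> P1=[7,6,1,0,5,1](2) P2=[2,8,8,2,0,6](2)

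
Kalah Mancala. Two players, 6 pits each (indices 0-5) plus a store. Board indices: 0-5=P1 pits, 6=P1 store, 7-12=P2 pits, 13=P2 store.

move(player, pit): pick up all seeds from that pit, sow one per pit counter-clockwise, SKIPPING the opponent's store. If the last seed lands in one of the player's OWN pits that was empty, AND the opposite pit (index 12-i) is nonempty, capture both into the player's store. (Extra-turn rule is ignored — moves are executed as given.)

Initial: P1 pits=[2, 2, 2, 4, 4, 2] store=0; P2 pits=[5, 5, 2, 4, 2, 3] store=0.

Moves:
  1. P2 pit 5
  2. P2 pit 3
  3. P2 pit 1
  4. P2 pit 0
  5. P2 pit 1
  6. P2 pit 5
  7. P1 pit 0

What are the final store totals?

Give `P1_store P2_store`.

Answer: 0 4

Derivation:
Move 1: P2 pit5 -> P1=[3,3,2,4,4,2](0) P2=[5,5,2,4,2,0](1)
Move 2: P2 pit3 -> P1=[4,3,2,4,4,2](0) P2=[5,5,2,0,3,1](2)
Move 3: P2 pit1 -> P1=[4,3,2,4,4,2](0) P2=[5,0,3,1,4,2](3)
Move 4: P2 pit0 -> P1=[4,3,2,4,4,2](0) P2=[0,1,4,2,5,3](3)
Move 5: P2 pit1 -> P1=[4,3,2,4,4,2](0) P2=[0,0,5,2,5,3](3)
Move 6: P2 pit5 -> P1=[5,4,2,4,4,2](0) P2=[0,0,5,2,5,0](4)
Move 7: P1 pit0 -> P1=[0,5,3,5,5,3](0) P2=[0,0,5,2,5,0](4)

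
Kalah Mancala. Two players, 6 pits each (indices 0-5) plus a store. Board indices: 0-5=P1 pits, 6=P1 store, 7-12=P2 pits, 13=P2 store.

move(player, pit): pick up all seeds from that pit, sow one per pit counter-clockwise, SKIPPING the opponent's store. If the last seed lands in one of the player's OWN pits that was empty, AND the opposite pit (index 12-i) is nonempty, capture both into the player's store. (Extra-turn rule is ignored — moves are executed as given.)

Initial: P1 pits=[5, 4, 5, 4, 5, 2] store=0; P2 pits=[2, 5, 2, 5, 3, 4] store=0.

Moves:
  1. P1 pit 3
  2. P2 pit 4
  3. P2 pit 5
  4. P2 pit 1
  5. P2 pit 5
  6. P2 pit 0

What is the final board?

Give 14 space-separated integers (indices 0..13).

Move 1: P1 pit3 -> P1=[5,4,5,0,6,3](1) P2=[3,5,2,5,3,4](0)
Move 2: P2 pit4 -> P1=[6,4,5,0,6,3](1) P2=[3,5,2,5,0,5](1)
Move 3: P2 pit5 -> P1=[7,5,6,1,6,3](1) P2=[3,5,2,5,0,0](2)
Move 4: P2 pit1 -> P1=[7,5,6,1,6,3](1) P2=[3,0,3,6,1,1](3)
Move 5: P2 pit5 -> P1=[7,5,6,1,6,3](1) P2=[3,0,3,6,1,0](4)
Move 6: P2 pit0 -> P1=[7,5,6,1,6,3](1) P2=[0,1,4,7,1,0](4)

Answer: 7 5 6 1 6 3 1 0 1 4 7 1 0 4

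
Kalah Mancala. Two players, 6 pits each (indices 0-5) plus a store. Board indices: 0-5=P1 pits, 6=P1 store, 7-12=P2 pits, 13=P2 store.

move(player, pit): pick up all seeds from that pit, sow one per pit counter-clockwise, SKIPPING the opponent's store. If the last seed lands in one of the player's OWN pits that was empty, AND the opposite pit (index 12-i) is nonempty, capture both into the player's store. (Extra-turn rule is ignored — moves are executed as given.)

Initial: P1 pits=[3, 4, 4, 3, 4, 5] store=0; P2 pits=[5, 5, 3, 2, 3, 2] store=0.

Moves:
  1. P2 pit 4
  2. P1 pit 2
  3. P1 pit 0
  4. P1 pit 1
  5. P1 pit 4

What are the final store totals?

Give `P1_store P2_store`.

Answer: 3 1

Derivation:
Move 1: P2 pit4 -> P1=[4,4,4,3,4,5](0) P2=[5,5,3,2,0,3](1)
Move 2: P1 pit2 -> P1=[4,4,0,4,5,6](1) P2=[5,5,3,2,0,3](1)
Move 3: P1 pit0 -> P1=[0,5,1,5,6,6](1) P2=[5,5,3,2,0,3](1)
Move 4: P1 pit1 -> P1=[0,0,2,6,7,7](2) P2=[5,5,3,2,0,3](1)
Move 5: P1 pit4 -> P1=[0,0,2,6,0,8](3) P2=[6,6,4,3,1,3](1)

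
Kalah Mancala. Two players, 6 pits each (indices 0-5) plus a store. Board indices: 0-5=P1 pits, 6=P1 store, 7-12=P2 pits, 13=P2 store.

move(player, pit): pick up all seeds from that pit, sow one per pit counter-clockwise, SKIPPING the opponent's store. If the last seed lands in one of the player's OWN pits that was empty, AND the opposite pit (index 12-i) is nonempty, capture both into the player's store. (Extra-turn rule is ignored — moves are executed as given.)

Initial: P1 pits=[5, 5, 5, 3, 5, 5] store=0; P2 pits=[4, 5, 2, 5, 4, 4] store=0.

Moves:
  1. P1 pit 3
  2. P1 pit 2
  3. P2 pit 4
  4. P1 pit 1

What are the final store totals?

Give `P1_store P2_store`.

Move 1: P1 pit3 -> P1=[5,5,5,0,6,6](1) P2=[4,5,2,5,4,4](0)
Move 2: P1 pit2 -> P1=[5,5,0,1,7,7](2) P2=[5,5,2,5,4,4](0)
Move 3: P2 pit4 -> P1=[6,6,0,1,7,7](2) P2=[5,5,2,5,0,5](1)
Move 4: P1 pit1 -> P1=[6,0,1,2,8,8](3) P2=[6,5,2,5,0,5](1)

Answer: 3 1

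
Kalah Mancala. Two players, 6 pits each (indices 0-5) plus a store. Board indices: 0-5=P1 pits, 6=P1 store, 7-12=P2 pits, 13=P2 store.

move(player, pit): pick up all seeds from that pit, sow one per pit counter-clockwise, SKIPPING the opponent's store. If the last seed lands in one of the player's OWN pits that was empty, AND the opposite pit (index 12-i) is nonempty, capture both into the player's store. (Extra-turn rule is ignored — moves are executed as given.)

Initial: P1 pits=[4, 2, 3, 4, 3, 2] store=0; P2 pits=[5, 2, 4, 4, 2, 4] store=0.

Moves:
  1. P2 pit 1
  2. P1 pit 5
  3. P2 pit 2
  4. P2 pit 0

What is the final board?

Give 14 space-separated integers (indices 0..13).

Move 1: P2 pit1 -> P1=[4,2,3,4,3,2](0) P2=[5,0,5,5,2,4](0)
Move 2: P1 pit5 -> P1=[4,2,3,4,3,0](1) P2=[6,0,5,5,2,4](0)
Move 3: P2 pit2 -> P1=[5,2,3,4,3,0](1) P2=[6,0,0,6,3,5](1)
Move 4: P2 pit0 -> P1=[5,2,3,4,3,0](1) P2=[0,1,1,7,4,6](2)

Answer: 5 2 3 4 3 0 1 0 1 1 7 4 6 2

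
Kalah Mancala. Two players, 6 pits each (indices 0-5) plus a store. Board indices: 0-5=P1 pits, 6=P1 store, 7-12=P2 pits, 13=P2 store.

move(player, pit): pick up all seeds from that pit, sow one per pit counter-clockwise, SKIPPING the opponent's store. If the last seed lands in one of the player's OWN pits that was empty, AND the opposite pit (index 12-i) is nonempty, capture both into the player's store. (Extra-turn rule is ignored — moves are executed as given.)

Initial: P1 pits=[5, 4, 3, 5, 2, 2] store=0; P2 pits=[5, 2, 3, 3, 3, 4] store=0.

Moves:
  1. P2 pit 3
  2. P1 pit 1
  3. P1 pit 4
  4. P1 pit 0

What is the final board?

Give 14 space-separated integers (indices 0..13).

Answer: 0 1 5 7 1 5 1 6 2 3 0 4 5 1

Derivation:
Move 1: P2 pit3 -> P1=[5,4,3,5,2,2](0) P2=[5,2,3,0,4,5](1)
Move 2: P1 pit1 -> P1=[5,0,4,6,3,3](0) P2=[5,2,3,0,4,5](1)
Move 3: P1 pit4 -> P1=[5,0,4,6,0,4](1) P2=[6,2,3,0,4,5](1)
Move 4: P1 pit0 -> P1=[0,1,5,7,1,5](1) P2=[6,2,3,0,4,5](1)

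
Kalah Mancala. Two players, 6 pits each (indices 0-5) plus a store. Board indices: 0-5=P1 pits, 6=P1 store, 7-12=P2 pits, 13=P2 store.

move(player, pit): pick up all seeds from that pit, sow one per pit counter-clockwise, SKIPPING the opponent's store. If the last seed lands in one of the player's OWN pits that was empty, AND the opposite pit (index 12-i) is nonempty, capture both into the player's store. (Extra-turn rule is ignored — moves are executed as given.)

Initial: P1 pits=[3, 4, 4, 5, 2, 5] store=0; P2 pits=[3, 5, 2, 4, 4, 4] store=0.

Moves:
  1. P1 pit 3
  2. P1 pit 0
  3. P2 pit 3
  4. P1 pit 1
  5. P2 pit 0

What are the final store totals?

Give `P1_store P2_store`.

Move 1: P1 pit3 -> P1=[3,4,4,0,3,6](1) P2=[4,6,2,4,4,4](0)
Move 2: P1 pit0 -> P1=[0,5,5,0,3,6](4) P2=[4,6,0,4,4,4](0)
Move 3: P2 pit3 -> P1=[1,5,5,0,3,6](4) P2=[4,6,0,0,5,5](1)
Move 4: P1 pit1 -> P1=[1,0,6,1,4,7](5) P2=[4,6,0,0,5,5](1)
Move 5: P2 pit0 -> P1=[1,0,6,1,4,7](5) P2=[0,7,1,1,6,5](1)

Answer: 5 1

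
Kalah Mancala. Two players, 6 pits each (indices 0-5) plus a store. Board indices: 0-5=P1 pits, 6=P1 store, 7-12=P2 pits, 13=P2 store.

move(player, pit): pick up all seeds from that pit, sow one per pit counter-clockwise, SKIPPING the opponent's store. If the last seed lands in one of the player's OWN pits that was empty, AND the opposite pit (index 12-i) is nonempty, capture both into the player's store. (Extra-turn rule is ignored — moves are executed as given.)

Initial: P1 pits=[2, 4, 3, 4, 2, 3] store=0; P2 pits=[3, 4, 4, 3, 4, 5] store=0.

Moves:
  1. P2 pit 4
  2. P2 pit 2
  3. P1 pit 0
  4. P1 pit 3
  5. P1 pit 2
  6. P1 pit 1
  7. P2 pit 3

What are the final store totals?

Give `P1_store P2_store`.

Answer: 3 3

Derivation:
Move 1: P2 pit4 -> P1=[3,5,3,4,2,3](0) P2=[3,4,4,3,0,6](1)
Move 2: P2 pit2 -> P1=[3,5,3,4,2,3](0) P2=[3,4,0,4,1,7](2)
Move 3: P1 pit0 -> P1=[0,6,4,5,2,3](0) P2=[3,4,0,4,1,7](2)
Move 4: P1 pit3 -> P1=[0,6,4,0,3,4](1) P2=[4,5,0,4,1,7](2)
Move 5: P1 pit2 -> P1=[0,6,0,1,4,5](2) P2=[4,5,0,4,1,7](2)
Move 6: P1 pit1 -> P1=[0,0,1,2,5,6](3) P2=[5,5,0,4,1,7](2)
Move 7: P2 pit3 -> P1=[1,0,1,2,5,6](3) P2=[5,5,0,0,2,8](3)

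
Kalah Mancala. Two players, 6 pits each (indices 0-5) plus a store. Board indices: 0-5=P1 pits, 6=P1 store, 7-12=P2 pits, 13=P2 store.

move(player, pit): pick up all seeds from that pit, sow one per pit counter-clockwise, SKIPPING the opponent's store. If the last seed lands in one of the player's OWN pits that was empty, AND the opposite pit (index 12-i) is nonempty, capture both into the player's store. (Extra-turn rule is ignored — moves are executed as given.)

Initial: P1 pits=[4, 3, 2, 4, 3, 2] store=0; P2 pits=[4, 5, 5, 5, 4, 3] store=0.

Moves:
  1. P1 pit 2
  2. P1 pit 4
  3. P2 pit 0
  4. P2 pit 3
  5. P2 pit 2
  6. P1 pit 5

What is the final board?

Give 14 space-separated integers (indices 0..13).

Move 1: P1 pit2 -> P1=[4,3,0,5,4,2](0) P2=[4,5,5,5,4,3](0)
Move 2: P1 pit4 -> P1=[4,3,0,5,0,3](1) P2=[5,6,5,5,4,3](0)
Move 3: P2 pit0 -> P1=[4,3,0,5,0,3](1) P2=[0,7,6,6,5,4](0)
Move 4: P2 pit3 -> P1=[5,4,1,5,0,3](1) P2=[0,7,6,0,6,5](1)
Move 5: P2 pit2 -> P1=[6,5,1,5,0,3](1) P2=[0,7,0,1,7,6](2)
Move 6: P1 pit5 -> P1=[6,5,1,5,0,0](2) P2=[1,8,0,1,7,6](2)

Answer: 6 5 1 5 0 0 2 1 8 0 1 7 6 2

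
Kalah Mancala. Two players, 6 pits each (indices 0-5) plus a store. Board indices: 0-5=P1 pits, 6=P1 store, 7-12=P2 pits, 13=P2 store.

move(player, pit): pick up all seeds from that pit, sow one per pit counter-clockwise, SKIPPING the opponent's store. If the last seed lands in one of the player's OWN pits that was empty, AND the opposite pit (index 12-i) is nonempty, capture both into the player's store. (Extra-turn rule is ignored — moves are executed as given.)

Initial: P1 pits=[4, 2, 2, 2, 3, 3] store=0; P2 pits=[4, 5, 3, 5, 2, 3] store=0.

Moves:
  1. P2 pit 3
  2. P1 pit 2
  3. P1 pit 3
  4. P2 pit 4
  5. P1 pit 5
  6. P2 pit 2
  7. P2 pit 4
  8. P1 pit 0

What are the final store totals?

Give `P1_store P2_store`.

Move 1: P2 pit3 -> P1=[5,3,2,2,3,3](0) P2=[4,5,3,0,3,4](1)
Move 2: P1 pit2 -> P1=[5,3,0,3,4,3](0) P2=[4,5,3,0,3,4](1)
Move 3: P1 pit3 -> P1=[5,3,0,0,5,4](1) P2=[4,5,3,0,3,4](1)
Move 4: P2 pit4 -> P1=[6,3,0,0,5,4](1) P2=[4,5,3,0,0,5](2)
Move 5: P1 pit5 -> P1=[6,3,0,0,5,0](2) P2=[5,6,4,0,0,5](2)
Move 6: P2 pit2 -> P1=[6,3,0,0,5,0](2) P2=[5,6,0,1,1,6](3)
Move 7: P2 pit4 -> P1=[6,3,0,0,5,0](2) P2=[5,6,0,1,0,7](3)
Move 8: P1 pit0 -> P1=[0,4,1,1,6,1](3) P2=[5,6,0,1,0,7](3)

Answer: 3 3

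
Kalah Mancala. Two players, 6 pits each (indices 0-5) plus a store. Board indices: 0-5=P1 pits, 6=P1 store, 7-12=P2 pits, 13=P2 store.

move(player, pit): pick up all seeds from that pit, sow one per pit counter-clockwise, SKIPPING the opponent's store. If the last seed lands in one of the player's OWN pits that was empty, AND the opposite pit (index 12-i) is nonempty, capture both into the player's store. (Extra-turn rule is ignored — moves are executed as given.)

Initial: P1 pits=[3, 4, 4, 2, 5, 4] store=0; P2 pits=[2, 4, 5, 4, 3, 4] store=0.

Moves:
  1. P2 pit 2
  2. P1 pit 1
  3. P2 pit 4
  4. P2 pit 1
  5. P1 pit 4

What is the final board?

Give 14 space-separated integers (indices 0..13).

Answer: 5 1 5 3 0 6 1 3 1 2 7 1 7 2

Derivation:
Move 1: P2 pit2 -> P1=[4,4,4,2,5,4](0) P2=[2,4,0,5,4,5](1)
Move 2: P1 pit1 -> P1=[4,0,5,3,6,5](0) P2=[2,4,0,5,4,5](1)
Move 3: P2 pit4 -> P1=[5,1,5,3,6,5](0) P2=[2,4,0,5,0,6](2)
Move 4: P2 pit1 -> P1=[5,1,5,3,6,5](0) P2=[2,0,1,6,1,7](2)
Move 5: P1 pit4 -> P1=[5,1,5,3,0,6](1) P2=[3,1,2,7,1,7](2)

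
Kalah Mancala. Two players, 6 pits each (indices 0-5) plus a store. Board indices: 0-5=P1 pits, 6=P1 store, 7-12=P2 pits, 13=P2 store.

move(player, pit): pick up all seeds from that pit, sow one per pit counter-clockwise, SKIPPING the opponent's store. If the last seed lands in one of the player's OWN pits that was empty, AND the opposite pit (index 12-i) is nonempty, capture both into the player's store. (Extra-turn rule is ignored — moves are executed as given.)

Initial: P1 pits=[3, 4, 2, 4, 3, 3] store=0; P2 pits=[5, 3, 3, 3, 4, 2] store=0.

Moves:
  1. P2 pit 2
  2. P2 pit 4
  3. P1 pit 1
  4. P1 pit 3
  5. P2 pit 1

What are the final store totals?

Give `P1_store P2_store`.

Move 1: P2 pit2 -> P1=[3,4,2,4,3,3](0) P2=[5,3,0,4,5,3](0)
Move 2: P2 pit4 -> P1=[4,5,3,4,3,3](0) P2=[5,3,0,4,0,4](1)
Move 3: P1 pit1 -> P1=[4,0,4,5,4,4](1) P2=[5,3,0,4,0,4](1)
Move 4: P1 pit3 -> P1=[4,0,4,0,5,5](2) P2=[6,4,0,4,0,4](1)
Move 5: P2 pit1 -> P1=[4,0,4,0,5,5](2) P2=[6,0,1,5,1,5](1)

Answer: 2 1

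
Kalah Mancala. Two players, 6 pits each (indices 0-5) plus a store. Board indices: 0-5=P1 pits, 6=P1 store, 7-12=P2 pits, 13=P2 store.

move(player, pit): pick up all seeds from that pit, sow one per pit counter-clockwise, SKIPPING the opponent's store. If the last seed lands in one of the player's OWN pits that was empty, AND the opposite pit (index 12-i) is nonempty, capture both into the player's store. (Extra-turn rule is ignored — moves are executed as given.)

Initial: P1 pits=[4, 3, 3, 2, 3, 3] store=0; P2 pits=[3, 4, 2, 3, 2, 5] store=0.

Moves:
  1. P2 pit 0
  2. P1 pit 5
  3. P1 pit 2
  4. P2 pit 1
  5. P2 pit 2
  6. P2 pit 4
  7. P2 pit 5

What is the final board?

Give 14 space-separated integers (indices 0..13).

Move 1: P2 pit0 -> P1=[4,3,3,2,3,3](0) P2=[0,5,3,4,2,5](0)
Move 2: P1 pit5 -> P1=[4,3,3,2,3,0](1) P2=[1,6,3,4,2,5](0)
Move 3: P1 pit2 -> P1=[4,3,0,3,4,0](3) P2=[0,6,3,4,2,5](0)
Move 4: P2 pit1 -> P1=[5,3,0,3,4,0](3) P2=[0,0,4,5,3,6](1)
Move 5: P2 pit2 -> P1=[5,3,0,3,4,0](3) P2=[0,0,0,6,4,7](2)
Move 6: P2 pit4 -> P1=[6,4,0,3,4,0](3) P2=[0,0,0,6,0,8](3)
Move 7: P2 pit5 -> P1=[7,5,1,4,5,0](3) P2=[0,0,0,6,0,0](6)

Answer: 7 5 1 4 5 0 3 0 0 0 6 0 0 6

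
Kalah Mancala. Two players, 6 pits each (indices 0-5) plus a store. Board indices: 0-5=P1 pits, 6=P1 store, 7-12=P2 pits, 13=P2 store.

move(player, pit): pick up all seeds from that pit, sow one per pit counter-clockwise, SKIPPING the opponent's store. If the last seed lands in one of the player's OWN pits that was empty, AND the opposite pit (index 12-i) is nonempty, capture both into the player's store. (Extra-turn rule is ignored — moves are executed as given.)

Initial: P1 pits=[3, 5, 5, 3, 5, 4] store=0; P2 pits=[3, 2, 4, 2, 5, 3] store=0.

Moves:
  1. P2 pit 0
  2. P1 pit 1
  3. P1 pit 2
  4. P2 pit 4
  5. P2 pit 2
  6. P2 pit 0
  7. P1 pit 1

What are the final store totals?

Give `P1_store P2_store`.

Move 1: P2 pit0 -> P1=[3,5,5,3,5,4](0) P2=[0,3,5,3,5,3](0)
Move 2: P1 pit1 -> P1=[3,0,6,4,6,5](1) P2=[0,3,5,3,5,3](0)
Move 3: P1 pit2 -> P1=[3,0,0,5,7,6](2) P2=[1,4,5,3,5,3](0)
Move 4: P2 pit4 -> P1=[4,1,1,5,7,6](2) P2=[1,4,5,3,0,4](1)
Move 5: P2 pit2 -> P1=[5,1,1,5,7,6](2) P2=[1,4,0,4,1,5](2)
Move 6: P2 pit0 -> P1=[5,1,1,5,7,6](2) P2=[0,5,0,4,1,5](2)
Move 7: P1 pit1 -> P1=[5,0,2,5,7,6](2) P2=[0,5,0,4,1,5](2)

Answer: 2 2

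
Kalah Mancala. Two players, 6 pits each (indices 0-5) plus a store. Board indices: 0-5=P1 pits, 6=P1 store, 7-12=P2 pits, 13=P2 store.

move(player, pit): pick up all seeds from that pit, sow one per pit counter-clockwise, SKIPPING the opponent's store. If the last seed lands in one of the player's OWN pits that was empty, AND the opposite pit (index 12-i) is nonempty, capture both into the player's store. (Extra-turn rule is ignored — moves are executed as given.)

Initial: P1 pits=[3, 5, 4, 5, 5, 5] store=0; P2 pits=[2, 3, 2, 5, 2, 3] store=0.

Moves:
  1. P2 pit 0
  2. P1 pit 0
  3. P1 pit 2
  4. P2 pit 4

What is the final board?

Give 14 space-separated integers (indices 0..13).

Move 1: P2 pit0 -> P1=[3,5,4,5,5,5](0) P2=[0,4,3,5,2,3](0)
Move 2: P1 pit0 -> P1=[0,6,5,6,5,5](0) P2=[0,4,3,5,2,3](0)
Move 3: P1 pit2 -> P1=[0,6,0,7,6,6](1) P2=[1,4,3,5,2,3](0)
Move 4: P2 pit4 -> P1=[0,6,0,7,6,6](1) P2=[1,4,3,5,0,4](1)

Answer: 0 6 0 7 6 6 1 1 4 3 5 0 4 1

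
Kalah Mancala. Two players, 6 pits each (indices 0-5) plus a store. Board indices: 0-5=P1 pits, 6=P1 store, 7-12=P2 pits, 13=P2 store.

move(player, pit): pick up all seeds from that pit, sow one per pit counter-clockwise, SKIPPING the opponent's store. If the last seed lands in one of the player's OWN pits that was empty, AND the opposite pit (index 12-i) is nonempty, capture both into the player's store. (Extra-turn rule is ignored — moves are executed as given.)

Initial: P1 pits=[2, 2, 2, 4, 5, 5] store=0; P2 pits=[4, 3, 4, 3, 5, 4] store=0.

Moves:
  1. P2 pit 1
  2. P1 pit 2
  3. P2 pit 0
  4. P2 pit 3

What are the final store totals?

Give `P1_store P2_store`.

Move 1: P2 pit1 -> P1=[2,2,2,4,5,5](0) P2=[4,0,5,4,6,4](0)
Move 2: P1 pit2 -> P1=[2,2,0,5,6,5](0) P2=[4,0,5,4,6,4](0)
Move 3: P2 pit0 -> P1=[2,2,0,5,6,5](0) P2=[0,1,6,5,7,4](0)
Move 4: P2 pit3 -> P1=[3,3,0,5,6,5](0) P2=[0,1,6,0,8,5](1)

Answer: 0 1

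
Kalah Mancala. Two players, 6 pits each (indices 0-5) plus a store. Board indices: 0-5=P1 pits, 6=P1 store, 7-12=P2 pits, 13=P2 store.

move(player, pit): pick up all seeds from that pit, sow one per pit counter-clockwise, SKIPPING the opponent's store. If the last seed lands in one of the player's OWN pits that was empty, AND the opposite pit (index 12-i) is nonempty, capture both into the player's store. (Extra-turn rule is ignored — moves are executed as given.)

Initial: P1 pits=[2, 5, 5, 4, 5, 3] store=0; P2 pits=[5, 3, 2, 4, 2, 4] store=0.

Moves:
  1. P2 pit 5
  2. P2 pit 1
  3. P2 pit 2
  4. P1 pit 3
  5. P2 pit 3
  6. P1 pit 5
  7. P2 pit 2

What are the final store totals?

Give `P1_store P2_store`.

Answer: 2 14

Derivation:
Move 1: P2 pit5 -> P1=[3,6,6,4,5,3](0) P2=[5,3,2,4,2,0](1)
Move 2: P2 pit1 -> P1=[3,6,6,4,5,3](0) P2=[5,0,3,5,3,0](1)
Move 3: P2 pit2 -> P1=[0,6,6,4,5,3](0) P2=[5,0,0,6,4,0](5)
Move 4: P1 pit3 -> P1=[0,6,6,0,6,4](1) P2=[6,0,0,6,4,0](5)
Move 5: P2 pit3 -> P1=[1,7,7,0,6,4](1) P2=[6,0,0,0,5,1](6)
Move 6: P1 pit5 -> P1=[1,7,7,0,6,0](2) P2=[7,1,1,0,5,1](6)
Move 7: P2 pit2 -> P1=[1,7,0,0,6,0](2) P2=[7,1,0,0,5,1](14)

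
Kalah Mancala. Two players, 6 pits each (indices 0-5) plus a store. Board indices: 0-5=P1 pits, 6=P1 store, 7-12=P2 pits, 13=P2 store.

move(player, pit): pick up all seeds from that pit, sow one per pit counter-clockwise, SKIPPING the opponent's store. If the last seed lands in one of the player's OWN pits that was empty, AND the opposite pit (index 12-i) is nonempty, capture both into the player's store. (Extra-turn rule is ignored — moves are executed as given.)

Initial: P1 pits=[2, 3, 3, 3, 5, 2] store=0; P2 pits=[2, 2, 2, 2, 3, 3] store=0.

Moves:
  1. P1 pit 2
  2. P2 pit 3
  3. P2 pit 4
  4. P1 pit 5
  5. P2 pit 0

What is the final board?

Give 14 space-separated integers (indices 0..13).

Answer: 3 4 0 4 6 0 1 0 4 3 1 0 5 1

Derivation:
Move 1: P1 pit2 -> P1=[2,3,0,4,6,3](0) P2=[2,2,2,2,3,3](0)
Move 2: P2 pit3 -> P1=[2,3,0,4,6,3](0) P2=[2,2,2,0,4,4](0)
Move 3: P2 pit4 -> P1=[3,4,0,4,6,3](0) P2=[2,2,2,0,0,5](1)
Move 4: P1 pit5 -> P1=[3,4,0,4,6,0](1) P2=[3,3,2,0,0,5](1)
Move 5: P2 pit0 -> P1=[3,4,0,4,6,0](1) P2=[0,4,3,1,0,5](1)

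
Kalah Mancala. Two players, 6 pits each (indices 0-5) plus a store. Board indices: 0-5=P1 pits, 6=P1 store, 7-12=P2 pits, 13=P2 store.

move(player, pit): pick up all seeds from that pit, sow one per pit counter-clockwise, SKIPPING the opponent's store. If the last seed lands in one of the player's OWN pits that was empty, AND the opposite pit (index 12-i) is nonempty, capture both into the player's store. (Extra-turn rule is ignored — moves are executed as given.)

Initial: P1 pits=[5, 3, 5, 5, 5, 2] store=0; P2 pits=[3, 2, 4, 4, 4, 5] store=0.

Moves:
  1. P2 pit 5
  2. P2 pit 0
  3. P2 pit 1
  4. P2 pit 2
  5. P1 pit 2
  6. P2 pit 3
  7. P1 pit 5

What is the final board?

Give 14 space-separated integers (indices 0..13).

Answer: 8 6 1 8 6 0 2 2 2 0 0 7 2 3

Derivation:
Move 1: P2 pit5 -> P1=[6,4,6,6,5,2](0) P2=[3,2,4,4,4,0](1)
Move 2: P2 pit0 -> P1=[6,4,6,6,5,2](0) P2=[0,3,5,5,4,0](1)
Move 3: P2 pit1 -> P1=[6,4,6,6,5,2](0) P2=[0,0,6,6,5,0](1)
Move 4: P2 pit2 -> P1=[7,5,6,6,5,2](0) P2=[0,0,0,7,6,1](2)
Move 5: P1 pit2 -> P1=[7,5,0,7,6,3](1) P2=[1,1,0,7,6,1](2)
Move 6: P2 pit3 -> P1=[8,6,1,8,6,3](1) P2=[1,1,0,0,7,2](3)
Move 7: P1 pit5 -> P1=[8,6,1,8,6,0](2) P2=[2,2,0,0,7,2](3)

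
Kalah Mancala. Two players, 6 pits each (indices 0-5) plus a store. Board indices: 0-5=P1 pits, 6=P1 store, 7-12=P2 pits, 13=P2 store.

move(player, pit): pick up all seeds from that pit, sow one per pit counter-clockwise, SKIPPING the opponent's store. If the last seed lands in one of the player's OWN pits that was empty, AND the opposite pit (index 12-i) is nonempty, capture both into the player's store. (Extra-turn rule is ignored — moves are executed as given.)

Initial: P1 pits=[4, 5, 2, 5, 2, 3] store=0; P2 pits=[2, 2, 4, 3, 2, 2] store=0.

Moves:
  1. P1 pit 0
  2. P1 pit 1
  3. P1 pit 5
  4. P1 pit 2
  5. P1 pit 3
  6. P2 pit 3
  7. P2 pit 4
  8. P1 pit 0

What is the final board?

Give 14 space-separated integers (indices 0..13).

Answer: 0 2 1 0 6 2 4 5 4 6 0 0 4 2

Derivation:
Move 1: P1 pit0 -> P1=[0,6,3,6,3,3](0) P2=[2,2,4,3,2,2](0)
Move 2: P1 pit1 -> P1=[0,0,4,7,4,4](1) P2=[3,2,4,3,2,2](0)
Move 3: P1 pit5 -> P1=[0,0,4,7,4,0](2) P2=[4,3,5,3,2,2](0)
Move 4: P1 pit2 -> P1=[0,0,0,8,5,1](3) P2=[4,3,5,3,2,2](0)
Move 5: P1 pit3 -> P1=[0,0,0,0,6,2](4) P2=[5,4,6,4,3,2](0)
Move 6: P2 pit3 -> P1=[1,0,0,0,6,2](4) P2=[5,4,6,0,4,3](1)
Move 7: P2 pit4 -> P1=[2,1,0,0,6,2](4) P2=[5,4,6,0,0,4](2)
Move 8: P1 pit0 -> P1=[0,2,1,0,6,2](4) P2=[5,4,6,0,0,4](2)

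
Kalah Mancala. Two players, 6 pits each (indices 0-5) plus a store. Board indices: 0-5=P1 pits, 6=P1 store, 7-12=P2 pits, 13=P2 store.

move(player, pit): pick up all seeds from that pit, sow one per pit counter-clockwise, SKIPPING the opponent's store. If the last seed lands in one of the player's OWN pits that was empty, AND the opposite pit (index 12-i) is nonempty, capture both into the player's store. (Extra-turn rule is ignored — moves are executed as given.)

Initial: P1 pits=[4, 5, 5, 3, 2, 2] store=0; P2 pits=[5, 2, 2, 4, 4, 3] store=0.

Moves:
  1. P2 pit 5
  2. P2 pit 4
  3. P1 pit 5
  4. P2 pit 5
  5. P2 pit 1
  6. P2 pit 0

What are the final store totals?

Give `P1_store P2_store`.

Answer: 1 4

Derivation:
Move 1: P2 pit5 -> P1=[5,6,5,3,2,2](0) P2=[5,2,2,4,4,0](1)
Move 2: P2 pit4 -> P1=[6,7,5,3,2,2](0) P2=[5,2,2,4,0,1](2)
Move 3: P1 pit5 -> P1=[6,7,5,3,2,0](1) P2=[6,2,2,4,0,1](2)
Move 4: P2 pit5 -> P1=[6,7,5,3,2,0](1) P2=[6,2,2,4,0,0](3)
Move 5: P2 pit1 -> P1=[6,7,5,3,2,0](1) P2=[6,0,3,5,0,0](3)
Move 6: P2 pit0 -> P1=[6,7,5,3,2,0](1) P2=[0,1,4,6,1,1](4)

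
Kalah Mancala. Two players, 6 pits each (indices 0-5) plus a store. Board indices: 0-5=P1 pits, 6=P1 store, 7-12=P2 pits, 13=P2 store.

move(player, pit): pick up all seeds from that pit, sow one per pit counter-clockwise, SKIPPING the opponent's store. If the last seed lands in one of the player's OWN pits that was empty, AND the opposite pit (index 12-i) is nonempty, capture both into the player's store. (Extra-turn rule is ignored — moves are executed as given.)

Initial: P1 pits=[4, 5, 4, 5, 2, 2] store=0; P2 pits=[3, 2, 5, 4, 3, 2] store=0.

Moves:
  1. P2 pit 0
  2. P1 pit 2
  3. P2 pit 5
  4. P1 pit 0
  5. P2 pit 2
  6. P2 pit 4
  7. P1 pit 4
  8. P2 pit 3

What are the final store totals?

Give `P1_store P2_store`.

Move 1: P2 pit0 -> P1=[4,5,4,5,2,2](0) P2=[0,3,6,5,3,2](0)
Move 2: P1 pit2 -> P1=[4,5,0,6,3,3](1) P2=[0,3,6,5,3,2](0)
Move 3: P2 pit5 -> P1=[5,5,0,6,3,3](1) P2=[0,3,6,5,3,0](1)
Move 4: P1 pit0 -> P1=[0,6,1,7,4,4](1) P2=[0,3,6,5,3,0](1)
Move 5: P2 pit2 -> P1=[1,7,1,7,4,4](1) P2=[0,3,0,6,4,1](2)
Move 6: P2 pit4 -> P1=[2,8,1,7,4,4](1) P2=[0,3,0,6,0,2](3)
Move 7: P1 pit4 -> P1=[2,8,1,7,0,5](2) P2=[1,4,0,6,0,2](3)
Move 8: P2 pit3 -> P1=[3,9,2,7,0,5](2) P2=[1,4,0,0,1,3](4)

Answer: 2 4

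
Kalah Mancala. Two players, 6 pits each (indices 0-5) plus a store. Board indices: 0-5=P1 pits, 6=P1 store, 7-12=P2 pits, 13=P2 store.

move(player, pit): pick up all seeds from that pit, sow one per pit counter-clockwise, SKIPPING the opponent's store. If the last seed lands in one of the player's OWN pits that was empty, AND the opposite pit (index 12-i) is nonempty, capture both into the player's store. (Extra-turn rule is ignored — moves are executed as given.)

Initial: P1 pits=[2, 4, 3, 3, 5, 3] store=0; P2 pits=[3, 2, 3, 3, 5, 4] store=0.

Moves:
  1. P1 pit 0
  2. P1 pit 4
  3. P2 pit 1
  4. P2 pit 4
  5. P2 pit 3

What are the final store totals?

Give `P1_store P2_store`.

Answer: 1 2

Derivation:
Move 1: P1 pit0 -> P1=[0,5,4,3,5,3](0) P2=[3,2,3,3,5,4](0)
Move 2: P1 pit4 -> P1=[0,5,4,3,0,4](1) P2=[4,3,4,3,5,4](0)
Move 3: P2 pit1 -> P1=[0,5,4,3,0,4](1) P2=[4,0,5,4,6,4](0)
Move 4: P2 pit4 -> P1=[1,6,5,4,0,4](1) P2=[4,0,5,4,0,5](1)
Move 5: P2 pit3 -> P1=[2,6,5,4,0,4](1) P2=[4,0,5,0,1,6](2)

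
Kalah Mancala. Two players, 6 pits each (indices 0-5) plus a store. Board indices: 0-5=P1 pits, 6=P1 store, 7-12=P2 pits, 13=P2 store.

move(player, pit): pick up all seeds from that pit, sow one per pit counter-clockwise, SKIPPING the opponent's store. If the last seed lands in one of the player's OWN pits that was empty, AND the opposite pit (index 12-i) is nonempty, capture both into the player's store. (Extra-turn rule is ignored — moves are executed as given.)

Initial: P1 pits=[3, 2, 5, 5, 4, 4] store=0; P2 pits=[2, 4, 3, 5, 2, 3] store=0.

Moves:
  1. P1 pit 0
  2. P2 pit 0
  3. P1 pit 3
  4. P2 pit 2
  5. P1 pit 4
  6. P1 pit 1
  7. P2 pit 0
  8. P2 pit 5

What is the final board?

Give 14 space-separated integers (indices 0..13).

Move 1: P1 pit0 -> P1=[0,3,6,6,4,4](0) P2=[2,4,3,5,2,3](0)
Move 2: P2 pit0 -> P1=[0,3,6,6,4,4](0) P2=[0,5,4,5,2,3](0)
Move 3: P1 pit3 -> P1=[0,3,6,0,5,5](1) P2=[1,6,5,5,2,3](0)
Move 4: P2 pit2 -> P1=[1,3,6,0,5,5](1) P2=[1,6,0,6,3,4](1)
Move 5: P1 pit4 -> P1=[1,3,6,0,0,6](2) P2=[2,7,1,6,3,4](1)
Move 6: P1 pit1 -> P1=[1,0,7,1,0,6](10) P2=[2,0,1,6,3,4](1)
Move 7: P2 pit0 -> P1=[1,0,7,1,0,6](10) P2=[0,1,2,6,3,4](1)
Move 8: P2 pit5 -> P1=[2,1,8,1,0,6](10) P2=[0,1,2,6,3,0](2)

Answer: 2 1 8 1 0 6 10 0 1 2 6 3 0 2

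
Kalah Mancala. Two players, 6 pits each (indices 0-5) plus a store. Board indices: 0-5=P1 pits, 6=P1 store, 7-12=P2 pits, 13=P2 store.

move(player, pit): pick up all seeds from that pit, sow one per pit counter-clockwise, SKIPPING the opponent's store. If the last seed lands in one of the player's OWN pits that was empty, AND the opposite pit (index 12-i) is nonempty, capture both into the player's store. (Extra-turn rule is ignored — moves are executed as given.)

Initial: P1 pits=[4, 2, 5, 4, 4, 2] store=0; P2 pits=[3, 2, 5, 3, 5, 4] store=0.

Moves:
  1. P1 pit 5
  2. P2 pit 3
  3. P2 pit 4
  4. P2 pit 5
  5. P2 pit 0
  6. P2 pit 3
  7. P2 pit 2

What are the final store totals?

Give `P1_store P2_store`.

Answer: 1 9

Derivation:
Move 1: P1 pit5 -> P1=[4,2,5,4,4,0](1) P2=[4,2,5,3,5,4](0)
Move 2: P2 pit3 -> P1=[4,2,5,4,4,0](1) P2=[4,2,5,0,6,5](1)
Move 3: P2 pit4 -> P1=[5,3,6,5,4,0](1) P2=[4,2,5,0,0,6](2)
Move 4: P2 pit5 -> P1=[6,4,7,6,5,0](1) P2=[4,2,5,0,0,0](3)
Move 5: P2 pit0 -> P1=[6,0,7,6,5,0](1) P2=[0,3,6,1,0,0](8)
Move 6: P2 pit3 -> P1=[6,0,7,6,5,0](1) P2=[0,3,6,0,1,0](8)
Move 7: P2 pit2 -> P1=[7,1,7,6,5,0](1) P2=[0,3,0,1,2,1](9)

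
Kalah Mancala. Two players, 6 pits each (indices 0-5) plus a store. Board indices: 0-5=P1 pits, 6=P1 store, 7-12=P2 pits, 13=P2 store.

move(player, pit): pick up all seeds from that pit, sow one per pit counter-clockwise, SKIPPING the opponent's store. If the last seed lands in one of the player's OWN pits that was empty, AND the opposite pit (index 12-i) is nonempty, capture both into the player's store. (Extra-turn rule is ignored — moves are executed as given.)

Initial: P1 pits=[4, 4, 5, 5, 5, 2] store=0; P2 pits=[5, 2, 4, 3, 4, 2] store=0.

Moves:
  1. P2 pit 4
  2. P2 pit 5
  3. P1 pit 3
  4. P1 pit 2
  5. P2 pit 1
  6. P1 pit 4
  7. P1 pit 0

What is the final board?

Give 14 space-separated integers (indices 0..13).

Answer: 0 1 1 2 1 6 4 8 1 6 5 1 0 9

Derivation:
Move 1: P2 pit4 -> P1=[5,5,5,5,5,2](0) P2=[5,2,4,3,0,3](1)
Move 2: P2 pit5 -> P1=[6,6,5,5,5,2](0) P2=[5,2,4,3,0,0](2)
Move 3: P1 pit3 -> P1=[6,6,5,0,6,3](1) P2=[6,3,4,3,0,0](2)
Move 4: P1 pit2 -> P1=[6,6,0,1,7,4](2) P2=[7,3,4,3,0,0](2)
Move 5: P2 pit1 -> P1=[6,0,0,1,7,4](2) P2=[7,0,5,4,0,0](9)
Move 6: P1 pit4 -> P1=[6,0,0,1,0,5](3) P2=[8,1,6,5,1,0](9)
Move 7: P1 pit0 -> P1=[0,1,1,2,1,6](4) P2=[8,1,6,5,1,0](9)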